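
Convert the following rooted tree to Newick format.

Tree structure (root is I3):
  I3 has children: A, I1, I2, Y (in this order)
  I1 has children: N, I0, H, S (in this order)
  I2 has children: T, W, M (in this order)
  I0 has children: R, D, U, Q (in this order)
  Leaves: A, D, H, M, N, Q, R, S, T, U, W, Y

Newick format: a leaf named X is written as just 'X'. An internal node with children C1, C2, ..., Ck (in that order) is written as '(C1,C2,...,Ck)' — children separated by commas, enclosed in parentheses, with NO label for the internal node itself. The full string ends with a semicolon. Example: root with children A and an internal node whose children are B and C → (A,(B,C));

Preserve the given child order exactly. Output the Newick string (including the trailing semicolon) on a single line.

internal I3 with children ['A', 'I1', 'I2', 'Y']
  leaf 'A' → 'A'
  internal I1 with children ['N', 'I0', 'H', 'S']
    leaf 'N' → 'N'
    internal I0 with children ['R', 'D', 'U', 'Q']
      leaf 'R' → 'R'
      leaf 'D' → 'D'
      leaf 'U' → 'U'
      leaf 'Q' → 'Q'
    → '(R,D,U,Q)'
    leaf 'H' → 'H'
    leaf 'S' → 'S'
  → '(N,(R,D,U,Q),H,S)'
  internal I2 with children ['T', 'W', 'M']
    leaf 'T' → 'T'
    leaf 'W' → 'W'
    leaf 'M' → 'M'
  → '(T,W,M)'
  leaf 'Y' → 'Y'
→ '(A,(N,(R,D,U,Q),H,S),(T,W,M),Y)'
Final: (A,(N,(R,D,U,Q),H,S),(T,W,M),Y);

Answer: (A,(N,(R,D,U,Q),H,S),(T,W,M),Y);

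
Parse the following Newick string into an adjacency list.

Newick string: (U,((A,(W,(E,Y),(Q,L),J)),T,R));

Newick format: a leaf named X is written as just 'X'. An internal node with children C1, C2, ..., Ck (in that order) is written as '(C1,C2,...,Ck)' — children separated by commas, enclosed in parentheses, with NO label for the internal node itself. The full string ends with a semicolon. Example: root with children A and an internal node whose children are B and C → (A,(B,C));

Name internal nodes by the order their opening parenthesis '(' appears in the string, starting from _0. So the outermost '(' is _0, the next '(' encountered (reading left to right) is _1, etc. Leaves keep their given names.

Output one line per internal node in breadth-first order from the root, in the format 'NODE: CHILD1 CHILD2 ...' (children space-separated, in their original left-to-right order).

Answer: _0: U _1
_1: _2 T R
_2: A _3
_3: W _4 _5 J
_4: E Y
_5: Q L

Derivation:
Input: (U,((A,(W,(E,Y),(Q,L),J)),T,R));
Scanning left-to-right, naming '(' by encounter order:
  pos 0: '(' -> open internal node _0 (depth 1)
  pos 3: '(' -> open internal node _1 (depth 2)
  pos 4: '(' -> open internal node _2 (depth 3)
  pos 7: '(' -> open internal node _3 (depth 4)
  pos 10: '(' -> open internal node _4 (depth 5)
  pos 14: ')' -> close internal node _4 (now at depth 4)
  pos 16: '(' -> open internal node _5 (depth 5)
  pos 20: ')' -> close internal node _5 (now at depth 4)
  pos 23: ')' -> close internal node _3 (now at depth 3)
  pos 24: ')' -> close internal node _2 (now at depth 2)
  pos 29: ')' -> close internal node _1 (now at depth 1)
  pos 30: ')' -> close internal node _0 (now at depth 0)
Total internal nodes: 6
BFS adjacency from root:
  _0: U _1
  _1: _2 T R
  _2: A _3
  _3: W _4 _5 J
  _4: E Y
  _5: Q L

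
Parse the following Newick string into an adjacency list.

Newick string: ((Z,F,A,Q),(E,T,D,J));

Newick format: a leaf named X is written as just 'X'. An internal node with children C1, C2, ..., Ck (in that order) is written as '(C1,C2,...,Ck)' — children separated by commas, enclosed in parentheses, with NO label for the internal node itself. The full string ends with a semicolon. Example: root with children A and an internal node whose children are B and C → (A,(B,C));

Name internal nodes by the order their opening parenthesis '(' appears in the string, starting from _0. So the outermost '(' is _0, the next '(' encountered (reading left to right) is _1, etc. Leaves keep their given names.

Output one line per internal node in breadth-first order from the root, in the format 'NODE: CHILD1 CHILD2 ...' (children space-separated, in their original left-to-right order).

Input: ((Z,F,A,Q),(E,T,D,J));
Scanning left-to-right, naming '(' by encounter order:
  pos 0: '(' -> open internal node _0 (depth 1)
  pos 1: '(' -> open internal node _1 (depth 2)
  pos 9: ')' -> close internal node _1 (now at depth 1)
  pos 11: '(' -> open internal node _2 (depth 2)
  pos 19: ')' -> close internal node _2 (now at depth 1)
  pos 20: ')' -> close internal node _0 (now at depth 0)
Total internal nodes: 3
BFS adjacency from root:
  _0: _1 _2
  _1: Z F A Q
  _2: E T D J

Answer: _0: _1 _2
_1: Z F A Q
_2: E T D J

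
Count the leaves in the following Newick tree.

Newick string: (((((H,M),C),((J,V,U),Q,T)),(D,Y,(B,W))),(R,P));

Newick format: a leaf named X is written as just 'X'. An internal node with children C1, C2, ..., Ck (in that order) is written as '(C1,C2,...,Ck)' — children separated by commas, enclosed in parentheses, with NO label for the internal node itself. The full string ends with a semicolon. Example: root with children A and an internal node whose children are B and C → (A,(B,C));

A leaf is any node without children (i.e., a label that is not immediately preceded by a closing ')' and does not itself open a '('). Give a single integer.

Answer: 14

Derivation:
Newick: (((((H,M),C),((J,V,U),Q,T)),(D,Y,(B,W))),(R,P));
Scan left-to-right; a leaf is any maximal label run not followed by '(':
  pos 5: leaf 'H' → count = 1
  pos 7: leaf 'M' → count = 2
  pos 10: leaf 'C' → count = 3
  pos 15: leaf 'J' → count = 4
  pos 17: leaf 'V' → count = 5
  pos 19: leaf 'U' → count = 6
  pos 22: leaf 'Q' → count = 7
  pos 24: leaf 'T' → count = 8
  pos 29: leaf 'D' → count = 9
  pos 31: leaf 'Y' → count = 10
  pos 34: leaf 'B' → count = 11
  pos 36: leaf 'W' → count = 12
  pos 42: leaf 'R' → count = 13
  pos 44: leaf 'P' → count = 14
Total leaves: 14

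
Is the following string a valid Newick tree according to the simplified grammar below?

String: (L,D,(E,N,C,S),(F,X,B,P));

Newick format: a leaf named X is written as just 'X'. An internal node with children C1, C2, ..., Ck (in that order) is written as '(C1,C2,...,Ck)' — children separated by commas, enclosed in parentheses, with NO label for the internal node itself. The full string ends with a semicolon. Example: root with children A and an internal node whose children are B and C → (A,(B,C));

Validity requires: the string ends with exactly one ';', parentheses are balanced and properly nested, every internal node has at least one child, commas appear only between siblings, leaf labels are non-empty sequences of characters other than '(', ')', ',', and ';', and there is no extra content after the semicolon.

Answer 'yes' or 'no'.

Input: (L,D,(E,N,C,S),(F,X,B,P));
Paren balance: 3 '(' vs 3 ')' OK
Ends with single ';': True
Full parse: OK
Valid: True

Answer: yes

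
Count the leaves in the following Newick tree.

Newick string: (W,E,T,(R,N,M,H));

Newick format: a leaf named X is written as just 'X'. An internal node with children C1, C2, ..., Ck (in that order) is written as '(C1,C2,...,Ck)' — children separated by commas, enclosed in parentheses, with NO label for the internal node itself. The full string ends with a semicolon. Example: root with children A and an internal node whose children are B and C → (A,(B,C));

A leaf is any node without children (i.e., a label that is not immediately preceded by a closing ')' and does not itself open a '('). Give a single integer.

Answer: 7

Derivation:
Newick: (W,E,T,(R,N,M,H));
Scan left-to-right; a leaf is any maximal label run not followed by '(':
  pos 1: leaf 'W' → count = 1
  pos 3: leaf 'E' → count = 2
  pos 5: leaf 'T' → count = 3
  pos 8: leaf 'R' → count = 4
  pos 10: leaf 'N' → count = 5
  pos 12: leaf 'M' → count = 6
  pos 14: leaf 'H' → count = 7
Total leaves: 7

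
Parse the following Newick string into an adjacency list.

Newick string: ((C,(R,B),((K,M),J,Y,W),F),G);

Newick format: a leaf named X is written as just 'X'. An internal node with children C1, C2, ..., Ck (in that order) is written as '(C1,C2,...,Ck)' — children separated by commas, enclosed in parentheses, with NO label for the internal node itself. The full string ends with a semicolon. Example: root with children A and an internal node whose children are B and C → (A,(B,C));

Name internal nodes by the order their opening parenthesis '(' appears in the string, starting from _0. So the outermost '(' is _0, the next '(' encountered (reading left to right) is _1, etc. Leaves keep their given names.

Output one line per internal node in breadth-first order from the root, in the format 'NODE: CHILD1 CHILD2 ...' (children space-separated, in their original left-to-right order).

Answer: _0: _1 G
_1: C _2 _3 F
_2: R B
_3: _4 J Y W
_4: K M

Derivation:
Input: ((C,(R,B),((K,M),J,Y,W),F),G);
Scanning left-to-right, naming '(' by encounter order:
  pos 0: '(' -> open internal node _0 (depth 1)
  pos 1: '(' -> open internal node _1 (depth 2)
  pos 4: '(' -> open internal node _2 (depth 3)
  pos 8: ')' -> close internal node _2 (now at depth 2)
  pos 10: '(' -> open internal node _3 (depth 3)
  pos 11: '(' -> open internal node _4 (depth 4)
  pos 15: ')' -> close internal node _4 (now at depth 3)
  pos 22: ')' -> close internal node _3 (now at depth 2)
  pos 25: ')' -> close internal node _1 (now at depth 1)
  pos 28: ')' -> close internal node _0 (now at depth 0)
Total internal nodes: 5
BFS adjacency from root:
  _0: _1 G
  _1: C _2 _3 F
  _2: R B
  _3: _4 J Y W
  _4: K M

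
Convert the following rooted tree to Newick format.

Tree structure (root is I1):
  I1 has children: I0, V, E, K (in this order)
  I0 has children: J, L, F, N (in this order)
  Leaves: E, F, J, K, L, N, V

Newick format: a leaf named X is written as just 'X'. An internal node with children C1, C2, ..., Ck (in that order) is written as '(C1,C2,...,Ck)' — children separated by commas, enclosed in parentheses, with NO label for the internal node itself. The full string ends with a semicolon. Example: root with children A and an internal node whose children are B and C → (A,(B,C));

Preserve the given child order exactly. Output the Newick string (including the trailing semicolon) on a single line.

Answer: ((J,L,F,N),V,E,K);

Derivation:
internal I1 with children ['I0', 'V', 'E', 'K']
  internal I0 with children ['J', 'L', 'F', 'N']
    leaf 'J' → 'J'
    leaf 'L' → 'L'
    leaf 'F' → 'F'
    leaf 'N' → 'N'
  → '(J,L,F,N)'
  leaf 'V' → 'V'
  leaf 'E' → 'E'
  leaf 'K' → 'K'
→ '((J,L,F,N),V,E,K)'
Final: ((J,L,F,N),V,E,K);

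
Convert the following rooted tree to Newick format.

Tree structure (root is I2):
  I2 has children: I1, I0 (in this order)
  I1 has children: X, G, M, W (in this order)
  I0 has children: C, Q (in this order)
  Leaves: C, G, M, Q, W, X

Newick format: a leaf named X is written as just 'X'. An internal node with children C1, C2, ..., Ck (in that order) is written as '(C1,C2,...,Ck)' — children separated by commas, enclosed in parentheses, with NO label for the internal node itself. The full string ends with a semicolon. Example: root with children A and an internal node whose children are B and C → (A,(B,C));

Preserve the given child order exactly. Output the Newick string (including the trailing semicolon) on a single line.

internal I2 with children ['I1', 'I0']
  internal I1 with children ['X', 'G', 'M', 'W']
    leaf 'X' → 'X'
    leaf 'G' → 'G'
    leaf 'M' → 'M'
    leaf 'W' → 'W'
  → '(X,G,M,W)'
  internal I0 with children ['C', 'Q']
    leaf 'C' → 'C'
    leaf 'Q' → 'Q'
  → '(C,Q)'
→ '((X,G,M,W),(C,Q))'
Final: ((X,G,M,W),(C,Q));

Answer: ((X,G,M,W),(C,Q));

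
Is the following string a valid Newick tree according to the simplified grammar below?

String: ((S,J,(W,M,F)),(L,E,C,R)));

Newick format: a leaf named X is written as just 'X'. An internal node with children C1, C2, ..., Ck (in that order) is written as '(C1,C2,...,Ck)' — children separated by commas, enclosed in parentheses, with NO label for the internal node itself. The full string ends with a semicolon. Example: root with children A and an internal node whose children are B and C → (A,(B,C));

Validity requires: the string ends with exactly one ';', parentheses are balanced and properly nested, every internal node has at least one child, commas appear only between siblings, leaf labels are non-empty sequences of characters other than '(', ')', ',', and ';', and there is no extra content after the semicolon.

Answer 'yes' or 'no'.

Answer: no

Derivation:
Input: ((S,J,(W,M,F)),(L,E,C,R)));
Paren balance: 4 '(' vs 5 ')' MISMATCH
Ends with single ';': True
Full parse: FAILS (extra content after tree at pos 25)
Valid: False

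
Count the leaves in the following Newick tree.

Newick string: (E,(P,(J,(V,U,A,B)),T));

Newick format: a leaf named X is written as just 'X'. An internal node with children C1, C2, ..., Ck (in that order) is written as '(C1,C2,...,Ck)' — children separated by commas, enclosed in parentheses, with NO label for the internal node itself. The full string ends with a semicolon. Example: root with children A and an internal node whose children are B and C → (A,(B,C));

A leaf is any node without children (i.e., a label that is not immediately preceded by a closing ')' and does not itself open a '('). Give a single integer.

Answer: 8

Derivation:
Newick: (E,(P,(J,(V,U,A,B)),T));
Scan left-to-right; a leaf is any maximal label run not followed by '(':
  pos 1: leaf 'E' → count = 1
  pos 4: leaf 'P' → count = 2
  pos 7: leaf 'J' → count = 3
  pos 10: leaf 'V' → count = 4
  pos 12: leaf 'U' → count = 5
  pos 14: leaf 'A' → count = 6
  pos 16: leaf 'B' → count = 7
  pos 20: leaf 'T' → count = 8
Total leaves: 8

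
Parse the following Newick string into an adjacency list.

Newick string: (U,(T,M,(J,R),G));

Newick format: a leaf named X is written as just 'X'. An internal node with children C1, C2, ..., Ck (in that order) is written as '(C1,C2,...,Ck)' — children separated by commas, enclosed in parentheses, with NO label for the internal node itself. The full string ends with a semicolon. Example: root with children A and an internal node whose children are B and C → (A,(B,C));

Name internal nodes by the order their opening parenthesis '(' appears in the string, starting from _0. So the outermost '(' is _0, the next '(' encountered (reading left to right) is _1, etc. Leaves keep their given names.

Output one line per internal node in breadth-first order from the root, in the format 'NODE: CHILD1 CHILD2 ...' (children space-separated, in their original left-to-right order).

Answer: _0: U _1
_1: T M _2 G
_2: J R

Derivation:
Input: (U,(T,M,(J,R),G));
Scanning left-to-right, naming '(' by encounter order:
  pos 0: '(' -> open internal node _0 (depth 1)
  pos 3: '(' -> open internal node _1 (depth 2)
  pos 8: '(' -> open internal node _2 (depth 3)
  pos 12: ')' -> close internal node _2 (now at depth 2)
  pos 15: ')' -> close internal node _1 (now at depth 1)
  pos 16: ')' -> close internal node _0 (now at depth 0)
Total internal nodes: 3
BFS adjacency from root:
  _0: U _1
  _1: T M _2 G
  _2: J R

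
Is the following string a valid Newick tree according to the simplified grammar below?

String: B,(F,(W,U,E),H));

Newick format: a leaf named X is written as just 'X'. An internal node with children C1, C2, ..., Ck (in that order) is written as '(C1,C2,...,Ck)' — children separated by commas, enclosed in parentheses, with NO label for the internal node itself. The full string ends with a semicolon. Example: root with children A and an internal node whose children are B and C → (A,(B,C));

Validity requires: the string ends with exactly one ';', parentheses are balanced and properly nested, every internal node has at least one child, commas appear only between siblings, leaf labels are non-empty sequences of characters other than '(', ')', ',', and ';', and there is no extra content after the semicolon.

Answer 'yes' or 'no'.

Answer: no

Derivation:
Input: B,(F,(W,U,E),H));
Paren balance: 2 '(' vs 3 ')' MISMATCH
Ends with single ';': True
Full parse: FAILS (extra content after tree at pos 1)
Valid: False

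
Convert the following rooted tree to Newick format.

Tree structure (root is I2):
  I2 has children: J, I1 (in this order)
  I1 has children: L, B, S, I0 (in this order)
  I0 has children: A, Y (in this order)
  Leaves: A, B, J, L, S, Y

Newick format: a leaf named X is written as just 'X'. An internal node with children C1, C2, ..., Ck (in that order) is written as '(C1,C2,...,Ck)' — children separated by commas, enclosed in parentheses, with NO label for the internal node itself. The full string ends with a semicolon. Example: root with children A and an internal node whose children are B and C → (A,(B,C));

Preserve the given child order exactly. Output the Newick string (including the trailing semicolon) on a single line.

internal I2 with children ['J', 'I1']
  leaf 'J' → 'J'
  internal I1 with children ['L', 'B', 'S', 'I0']
    leaf 'L' → 'L'
    leaf 'B' → 'B'
    leaf 'S' → 'S'
    internal I0 with children ['A', 'Y']
      leaf 'A' → 'A'
      leaf 'Y' → 'Y'
    → '(A,Y)'
  → '(L,B,S,(A,Y))'
→ '(J,(L,B,S,(A,Y)))'
Final: (J,(L,B,S,(A,Y)));

Answer: (J,(L,B,S,(A,Y)));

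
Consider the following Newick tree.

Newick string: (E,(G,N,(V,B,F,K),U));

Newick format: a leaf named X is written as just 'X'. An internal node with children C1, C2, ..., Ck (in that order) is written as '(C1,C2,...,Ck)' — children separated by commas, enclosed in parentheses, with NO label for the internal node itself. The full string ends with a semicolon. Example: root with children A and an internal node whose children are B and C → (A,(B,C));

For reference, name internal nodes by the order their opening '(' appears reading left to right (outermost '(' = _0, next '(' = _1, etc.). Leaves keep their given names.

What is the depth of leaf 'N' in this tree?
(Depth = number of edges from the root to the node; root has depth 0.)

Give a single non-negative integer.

Newick: (E,(G,N,(V,B,F,K),U));
Naming internals by '(' encounter order: outermost '(' = _0, next = _1, ...
Query node: N
Path from root: _0 -> _1 -> N
Depth of N: 2 (number of edges from root)

Answer: 2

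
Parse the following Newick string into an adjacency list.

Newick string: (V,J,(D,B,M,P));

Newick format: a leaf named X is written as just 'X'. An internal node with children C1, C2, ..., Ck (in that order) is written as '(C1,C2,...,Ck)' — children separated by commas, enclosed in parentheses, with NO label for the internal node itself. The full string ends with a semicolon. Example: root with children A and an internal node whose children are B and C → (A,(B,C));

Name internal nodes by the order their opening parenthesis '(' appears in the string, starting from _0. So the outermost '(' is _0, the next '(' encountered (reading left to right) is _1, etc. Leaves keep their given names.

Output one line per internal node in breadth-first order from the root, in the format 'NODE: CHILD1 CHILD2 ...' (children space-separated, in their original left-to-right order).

Input: (V,J,(D,B,M,P));
Scanning left-to-right, naming '(' by encounter order:
  pos 0: '(' -> open internal node _0 (depth 1)
  pos 5: '(' -> open internal node _1 (depth 2)
  pos 13: ')' -> close internal node _1 (now at depth 1)
  pos 14: ')' -> close internal node _0 (now at depth 0)
Total internal nodes: 2
BFS adjacency from root:
  _0: V J _1
  _1: D B M P

Answer: _0: V J _1
_1: D B M P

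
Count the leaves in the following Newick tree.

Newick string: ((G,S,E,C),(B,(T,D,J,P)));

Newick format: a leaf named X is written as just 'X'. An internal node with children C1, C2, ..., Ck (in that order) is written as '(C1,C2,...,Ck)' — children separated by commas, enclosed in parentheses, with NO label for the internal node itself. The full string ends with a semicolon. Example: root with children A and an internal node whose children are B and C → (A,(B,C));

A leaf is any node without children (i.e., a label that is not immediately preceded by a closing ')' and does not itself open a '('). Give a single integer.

Answer: 9

Derivation:
Newick: ((G,S,E,C),(B,(T,D,J,P)));
Scan left-to-right; a leaf is any maximal label run not followed by '(':
  pos 2: leaf 'G' → count = 1
  pos 4: leaf 'S' → count = 2
  pos 6: leaf 'E' → count = 3
  pos 8: leaf 'C' → count = 4
  pos 12: leaf 'B' → count = 5
  pos 15: leaf 'T' → count = 6
  pos 17: leaf 'D' → count = 7
  pos 19: leaf 'J' → count = 8
  pos 21: leaf 'P' → count = 9
Total leaves: 9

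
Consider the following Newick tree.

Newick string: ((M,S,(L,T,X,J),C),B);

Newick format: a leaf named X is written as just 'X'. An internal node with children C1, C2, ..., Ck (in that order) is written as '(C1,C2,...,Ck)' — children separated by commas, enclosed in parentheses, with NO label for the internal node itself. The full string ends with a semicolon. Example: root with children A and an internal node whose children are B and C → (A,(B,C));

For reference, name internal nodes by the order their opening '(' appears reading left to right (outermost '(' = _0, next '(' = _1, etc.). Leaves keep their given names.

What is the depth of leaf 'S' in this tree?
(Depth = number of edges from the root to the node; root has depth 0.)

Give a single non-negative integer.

Answer: 2

Derivation:
Newick: ((M,S,(L,T,X,J),C),B);
Naming internals by '(' encounter order: outermost '(' = _0, next = _1, ...
Query node: S
Path from root: _0 -> _1 -> S
Depth of S: 2 (number of edges from root)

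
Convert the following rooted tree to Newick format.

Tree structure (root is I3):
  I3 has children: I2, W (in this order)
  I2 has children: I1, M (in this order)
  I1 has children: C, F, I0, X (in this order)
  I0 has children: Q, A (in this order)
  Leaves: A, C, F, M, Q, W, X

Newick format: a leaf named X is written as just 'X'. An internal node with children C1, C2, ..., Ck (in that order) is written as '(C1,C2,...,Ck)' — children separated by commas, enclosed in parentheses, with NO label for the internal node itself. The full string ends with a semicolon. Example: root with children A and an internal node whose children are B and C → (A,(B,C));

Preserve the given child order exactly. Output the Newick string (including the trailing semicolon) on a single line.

internal I3 with children ['I2', 'W']
  internal I2 with children ['I1', 'M']
    internal I1 with children ['C', 'F', 'I0', 'X']
      leaf 'C' → 'C'
      leaf 'F' → 'F'
      internal I0 with children ['Q', 'A']
        leaf 'Q' → 'Q'
        leaf 'A' → 'A'
      → '(Q,A)'
      leaf 'X' → 'X'
    → '(C,F,(Q,A),X)'
    leaf 'M' → 'M'
  → '((C,F,(Q,A),X),M)'
  leaf 'W' → 'W'
→ '(((C,F,(Q,A),X),M),W)'
Final: (((C,F,(Q,A),X),M),W);

Answer: (((C,F,(Q,A),X),M),W);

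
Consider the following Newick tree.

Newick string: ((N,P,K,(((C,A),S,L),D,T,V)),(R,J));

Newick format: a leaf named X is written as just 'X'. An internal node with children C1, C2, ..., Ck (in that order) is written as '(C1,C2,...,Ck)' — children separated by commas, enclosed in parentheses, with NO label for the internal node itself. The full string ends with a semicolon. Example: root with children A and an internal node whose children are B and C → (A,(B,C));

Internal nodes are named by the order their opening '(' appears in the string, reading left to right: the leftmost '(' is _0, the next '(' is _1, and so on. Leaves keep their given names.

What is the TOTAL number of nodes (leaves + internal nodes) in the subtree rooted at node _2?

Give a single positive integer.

Answer: 10

Derivation:
Newick: ((N,P,K,(((C,A),S,L),D,T,V)),(R,J));
Locate _2: it is the '(' at position 8 (the 3rd '(' reading left to right).
Query: subtree rooted at _2
_2: subtree_size = 1 + 9
  _3: subtree_size = 1 + 5
    _4: subtree_size = 1 + 2
      C: subtree_size = 1 + 0
      A: subtree_size = 1 + 0
    S: subtree_size = 1 + 0
    L: subtree_size = 1 + 0
  D: subtree_size = 1 + 0
  T: subtree_size = 1 + 0
  V: subtree_size = 1 + 0
Total subtree size of _2: 10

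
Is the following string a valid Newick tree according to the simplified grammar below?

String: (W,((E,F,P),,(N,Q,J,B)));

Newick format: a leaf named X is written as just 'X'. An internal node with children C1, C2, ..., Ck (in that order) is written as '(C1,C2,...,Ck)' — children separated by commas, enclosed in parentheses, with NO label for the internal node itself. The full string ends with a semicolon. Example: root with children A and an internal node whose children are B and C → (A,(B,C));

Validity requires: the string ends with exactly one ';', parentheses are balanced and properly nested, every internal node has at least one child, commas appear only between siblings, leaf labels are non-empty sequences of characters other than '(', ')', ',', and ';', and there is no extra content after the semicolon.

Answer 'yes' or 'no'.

Answer: no

Derivation:
Input: (W,((E,F,P),,(N,Q,J,B)));
Paren balance: 4 '(' vs 4 ')' OK
Ends with single ';': True
Full parse: FAILS (empty leaf label at pos 12)
Valid: False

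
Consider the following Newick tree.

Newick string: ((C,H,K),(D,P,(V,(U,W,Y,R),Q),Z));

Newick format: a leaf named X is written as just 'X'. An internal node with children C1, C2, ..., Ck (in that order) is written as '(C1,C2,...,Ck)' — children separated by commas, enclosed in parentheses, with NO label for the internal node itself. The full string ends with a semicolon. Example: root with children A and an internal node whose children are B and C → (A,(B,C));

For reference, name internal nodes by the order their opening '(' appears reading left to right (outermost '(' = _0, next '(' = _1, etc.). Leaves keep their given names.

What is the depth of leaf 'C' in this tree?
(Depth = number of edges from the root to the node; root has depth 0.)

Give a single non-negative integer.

Newick: ((C,H,K),(D,P,(V,(U,W,Y,R),Q),Z));
Naming internals by '(' encounter order: outermost '(' = _0, next = _1, ...
Query node: C
Path from root: _0 -> _1 -> C
Depth of C: 2 (number of edges from root)

Answer: 2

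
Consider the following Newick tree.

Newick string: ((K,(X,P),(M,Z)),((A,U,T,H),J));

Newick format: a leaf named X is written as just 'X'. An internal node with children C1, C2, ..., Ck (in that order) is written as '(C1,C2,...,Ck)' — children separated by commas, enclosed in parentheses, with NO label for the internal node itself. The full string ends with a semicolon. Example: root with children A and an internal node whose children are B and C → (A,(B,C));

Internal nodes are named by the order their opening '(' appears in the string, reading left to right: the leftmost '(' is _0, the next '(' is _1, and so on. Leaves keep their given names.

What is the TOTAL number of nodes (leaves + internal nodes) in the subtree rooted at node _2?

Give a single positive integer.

Newick: ((K,(X,P),(M,Z)),((A,U,T,H),J));
Locate _2: it is the '(' at position 4 (the 3rd '(' reading left to right).
Query: subtree rooted at _2
_2: subtree_size = 1 + 2
  X: subtree_size = 1 + 0
  P: subtree_size = 1 + 0
Total subtree size of _2: 3

Answer: 3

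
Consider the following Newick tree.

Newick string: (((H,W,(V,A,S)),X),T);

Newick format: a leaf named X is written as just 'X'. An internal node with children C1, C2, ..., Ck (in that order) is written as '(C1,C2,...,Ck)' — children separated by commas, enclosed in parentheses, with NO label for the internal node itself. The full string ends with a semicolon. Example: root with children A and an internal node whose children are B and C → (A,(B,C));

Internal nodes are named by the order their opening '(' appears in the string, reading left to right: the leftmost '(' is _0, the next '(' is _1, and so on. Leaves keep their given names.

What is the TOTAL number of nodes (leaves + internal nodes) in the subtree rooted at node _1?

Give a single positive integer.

Newick: (((H,W,(V,A,S)),X),T);
Locate _1: it is the '(' at position 1 (the 2nd '(' reading left to right).
Query: subtree rooted at _1
_1: subtree_size = 1 + 8
  _2: subtree_size = 1 + 6
    H: subtree_size = 1 + 0
    W: subtree_size = 1 + 0
    _3: subtree_size = 1 + 3
      V: subtree_size = 1 + 0
      A: subtree_size = 1 + 0
      S: subtree_size = 1 + 0
  X: subtree_size = 1 + 0
Total subtree size of _1: 9

Answer: 9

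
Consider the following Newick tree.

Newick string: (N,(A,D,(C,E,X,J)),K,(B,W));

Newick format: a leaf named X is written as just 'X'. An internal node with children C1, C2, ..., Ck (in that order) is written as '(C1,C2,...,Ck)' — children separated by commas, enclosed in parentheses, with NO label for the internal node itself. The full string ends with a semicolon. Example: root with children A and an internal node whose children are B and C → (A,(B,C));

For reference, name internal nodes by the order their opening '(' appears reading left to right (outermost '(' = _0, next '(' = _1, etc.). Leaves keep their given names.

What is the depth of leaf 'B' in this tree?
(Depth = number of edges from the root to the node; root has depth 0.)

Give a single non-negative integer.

Answer: 2

Derivation:
Newick: (N,(A,D,(C,E,X,J)),K,(B,W));
Naming internals by '(' encounter order: outermost '(' = _0, next = _1, ...
Query node: B
Path from root: _0 -> _3 -> B
Depth of B: 2 (number of edges from root)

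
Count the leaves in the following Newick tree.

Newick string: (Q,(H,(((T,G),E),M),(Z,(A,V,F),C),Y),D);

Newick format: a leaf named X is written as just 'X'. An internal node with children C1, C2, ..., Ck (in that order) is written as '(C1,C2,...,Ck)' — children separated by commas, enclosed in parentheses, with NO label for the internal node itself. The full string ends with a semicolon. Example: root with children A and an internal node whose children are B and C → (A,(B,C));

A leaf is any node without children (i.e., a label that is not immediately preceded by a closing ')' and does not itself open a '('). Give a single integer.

Answer: 13

Derivation:
Newick: (Q,(H,(((T,G),E),M),(Z,(A,V,F),C),Y),D);
Scan left-to-right; a leaf is any maximal label run not followed by '(':
  pos 1: leaf 'Q' → count = 1
  pos 4: leaf 'H' → count = 2
  pos 9: leaf 'T' → count = 3
  pos 11: leaf 'G' → count = 4
  pos 14: leaf 'E' → count = 5
  pos 17: leaf 'M' → count = 6
  pos 21: leaf 'Z' → count = 7
  pos 24: leaf 'A' → count = 8
  pos 26: leaf 'V' → count = 9
  pos 28: leaf 'F' → count = 10
  pos 31: leaf 'C' → count = 11
  pos 34: leaf 'Y' → count = 12
  pos 37: leaf 'D' → count = 13
Total leaves: 13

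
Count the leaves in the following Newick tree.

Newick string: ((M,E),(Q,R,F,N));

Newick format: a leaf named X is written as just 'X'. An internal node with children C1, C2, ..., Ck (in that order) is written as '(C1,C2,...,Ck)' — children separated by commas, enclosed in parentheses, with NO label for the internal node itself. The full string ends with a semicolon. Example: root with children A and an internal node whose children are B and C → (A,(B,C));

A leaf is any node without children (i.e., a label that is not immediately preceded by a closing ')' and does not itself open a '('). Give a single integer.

Answer: 6

Derivation:
Newick: ((M,E),(Q,R,F,N));
Scan left-to-right; a leaf is any maximal label run not followed by '(':
  pos 2: leaf 'M' → count = 1
  pos 4: leaf 'E' → count = 2
  pos 8: leaf 'Q' → count = 3
  pos 10: leaf 'R' → count = 4
  pos 12: leaf 'F' → count = 5
  pos 14: leaf 'N' → count = 6
Total leaves: 6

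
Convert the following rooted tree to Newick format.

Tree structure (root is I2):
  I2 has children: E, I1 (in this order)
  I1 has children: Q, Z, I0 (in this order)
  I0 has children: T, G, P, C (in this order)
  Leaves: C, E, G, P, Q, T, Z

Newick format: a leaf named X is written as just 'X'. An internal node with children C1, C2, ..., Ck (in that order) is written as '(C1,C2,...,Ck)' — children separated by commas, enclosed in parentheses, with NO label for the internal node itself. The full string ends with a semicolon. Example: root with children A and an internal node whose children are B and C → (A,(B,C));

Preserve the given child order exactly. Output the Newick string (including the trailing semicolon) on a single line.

internal I2 with children ['E', 'I1']
  leaf 'E' → 'E'
  internal I1 with children ['Q', 'Z', 'I0']
    leaf 'Q' → 'Q'
    leaf 'Z' → 'Z'
    internal I0 with children ['T', 'G', 'P', 'C']
      leaf 'T' → 'T'
      leaf 'G' → 'G'
      leaf 'P' → 'P'
      leaf 'C' → 'C'
    → '(T,G,P,C)'
  → '(Q,Z,(T,G,P,C))'
→ '(E,(Q,Z,(T,G,P,C)))'
Final: (E,(Q,Z,(T,G,P,C)));

Answer: (E,(Q,Z,(T,G,P,C)));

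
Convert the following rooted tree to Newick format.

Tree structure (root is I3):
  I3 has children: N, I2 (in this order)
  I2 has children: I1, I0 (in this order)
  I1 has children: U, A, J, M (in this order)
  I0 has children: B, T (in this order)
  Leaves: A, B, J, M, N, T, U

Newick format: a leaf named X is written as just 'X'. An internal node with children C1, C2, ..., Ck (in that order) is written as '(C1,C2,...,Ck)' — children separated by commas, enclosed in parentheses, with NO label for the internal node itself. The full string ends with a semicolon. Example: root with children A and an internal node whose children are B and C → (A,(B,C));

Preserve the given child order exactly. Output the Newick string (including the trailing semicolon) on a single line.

Answer: (N,((U,A,J,M),(B,T)));

Derivation:
internal I3 with children ['N', 'I2']
  leaf 'N' → 'N'
  internal I2 with children ['I1', 'I0']
    internal I1 with children ['U', 'A', 'J', 'M']
      leaf 'U' → 'U'
      leaf 'A' → 'A'
      leaf 'J' → 'J'
      leaf 'M' → 'M'
    → '(U,A,J,M)'
    internal I0 with children ['B', 'T']
      leaf 'B' → 'B'
      leaf 'T' → 'T'
    → '(B,T)'
  → '((U,A,J,M),(B,T))'
→ '(N,((U,A,J,M),(B,T)))'
Final: (N,((U,A,J,M),(B,T)));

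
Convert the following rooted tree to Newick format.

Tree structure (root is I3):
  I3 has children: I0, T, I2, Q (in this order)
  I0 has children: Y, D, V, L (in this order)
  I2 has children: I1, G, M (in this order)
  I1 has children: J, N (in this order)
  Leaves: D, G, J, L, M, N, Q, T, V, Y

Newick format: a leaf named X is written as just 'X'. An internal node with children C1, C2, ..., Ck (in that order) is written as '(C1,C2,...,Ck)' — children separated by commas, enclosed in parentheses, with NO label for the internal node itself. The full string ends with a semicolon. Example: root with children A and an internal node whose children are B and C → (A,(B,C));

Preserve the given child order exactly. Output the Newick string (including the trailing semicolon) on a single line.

internal I3 with children ['I0', 'T', 'I2', 'Q']
  internal I0 with children ['Y', 'D', 'V', 'L']
    leaf 'Y' → 'Y'
    leaf 'D' → 'D'
    leaf 'V' → 'V'
    leaf 'L' → 'L'
  → '(Y,D,V,L)'
  leaf 'T' → 'T'
  internal I2 with children ['I1', 'G', 'M']
    internal I1 with children ['J', 'N']
      leaf 'J' → 'J'
      leaf 'N' → 'N'
    → '(J,N)'
    leaf 'G' → 'G'
    leaf 'M' → 'M'
  → '((J,N),G,M)'
  leaf 'Q' → 'Q'
→ '((Y,D,V,L),T,((J,N),G,M),Q)'
Final: ((Y,D,V,L),T,((J,N),G,M),Q);

Answer: ((Y,D,V,L),T,((J,N),G,M),Q);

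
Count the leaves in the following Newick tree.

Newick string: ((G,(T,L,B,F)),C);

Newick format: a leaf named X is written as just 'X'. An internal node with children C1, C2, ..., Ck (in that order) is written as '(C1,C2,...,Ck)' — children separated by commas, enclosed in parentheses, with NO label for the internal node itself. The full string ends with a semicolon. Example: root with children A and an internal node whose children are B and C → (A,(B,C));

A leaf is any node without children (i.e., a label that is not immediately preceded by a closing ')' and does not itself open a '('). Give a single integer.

Answer: 6

Derivation:
Newick: ((G,(T,L,B,F)),C);
Scan left-to-right; a leaf is any maximal label run not followed by '(':
  pos 2: leaf 'G' → count = 1
  pos 5: leaf 'T' → count = 2
  pos 7: leaf 'L' → count = 3
  pos 9: leaf 'B' → count = 4
  pos 11: leaf 'F' → count = 5
  pos 15: leaf 'C' → count = 6
Total leaves: 6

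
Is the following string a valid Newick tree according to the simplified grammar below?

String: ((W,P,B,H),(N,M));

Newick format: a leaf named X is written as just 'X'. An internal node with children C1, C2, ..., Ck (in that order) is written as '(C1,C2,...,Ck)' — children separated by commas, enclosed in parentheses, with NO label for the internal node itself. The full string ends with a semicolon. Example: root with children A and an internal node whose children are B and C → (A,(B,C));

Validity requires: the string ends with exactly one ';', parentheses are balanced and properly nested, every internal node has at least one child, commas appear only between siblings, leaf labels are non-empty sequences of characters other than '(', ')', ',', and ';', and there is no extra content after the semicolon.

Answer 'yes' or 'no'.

Answer: yes

Derivation:
Input: ((W,P,B,H),(N,M));
Paren balance: 3 '(' vs 3 ')' OK
Ends with single ';': True
Full parse: OK
Valid: True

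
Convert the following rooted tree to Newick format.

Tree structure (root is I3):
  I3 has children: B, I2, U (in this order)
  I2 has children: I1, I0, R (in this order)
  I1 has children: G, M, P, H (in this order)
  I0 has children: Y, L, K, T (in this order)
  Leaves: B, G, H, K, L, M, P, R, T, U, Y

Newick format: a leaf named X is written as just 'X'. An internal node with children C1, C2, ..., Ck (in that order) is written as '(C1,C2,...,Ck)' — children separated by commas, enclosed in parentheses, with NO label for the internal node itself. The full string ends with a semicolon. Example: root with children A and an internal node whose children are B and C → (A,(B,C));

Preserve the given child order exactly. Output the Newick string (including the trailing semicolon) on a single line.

internal I3 with children ['B', 'I2', 'U']
  leaf 'B' → 'B'
  internal I2 with children ['I1', 'I0', 'R']
    internal I1 with children ['G', 'M', 'P', 'H']
      leaf 'G' → 'G'
      leaf 'M' → 'M'
      leaf 'P' → 'P'
      leaf 'H' → 'H'
    → '(G,M,P,H)'
    internal I0 with children ['Y', 'L', 'K', 'T']
      leaf 'Y' → 'Y'
      leaf 'L' → 'L'
      leaf 'K' → 'K'
      leaf 'T' → 'T'
    → '(Y,L,K,T)'
    leaf 'R' → 'R'
  → '((G,M,P,H),(Y,L,K,T),R)'
  leaf 'U' → 'U'
→ '(B,((G,M,P,H),(Y,L,K,T),R),U)'
Final: (B,((G,M,P,H),(Y,L,K,T),R),U);

Answer: (B,((G,M,P,H),(Y,L,K,T),R),U);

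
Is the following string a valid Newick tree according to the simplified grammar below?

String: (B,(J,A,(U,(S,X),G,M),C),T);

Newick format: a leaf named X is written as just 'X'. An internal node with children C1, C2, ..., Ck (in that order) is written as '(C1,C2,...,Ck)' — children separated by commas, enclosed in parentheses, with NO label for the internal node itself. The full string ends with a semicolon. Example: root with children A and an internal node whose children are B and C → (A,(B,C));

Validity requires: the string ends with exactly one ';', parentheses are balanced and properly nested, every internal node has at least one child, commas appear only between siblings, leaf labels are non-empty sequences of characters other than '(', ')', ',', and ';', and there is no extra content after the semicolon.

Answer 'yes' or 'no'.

Answer: yes

Derivation:
Input: (B,(J,A,(U,(S,X),G,M),C),T);
Paren balance: 4 '(' vs 4 ')' OK
Ends with single ';': True
Full parse: OK
Valid: True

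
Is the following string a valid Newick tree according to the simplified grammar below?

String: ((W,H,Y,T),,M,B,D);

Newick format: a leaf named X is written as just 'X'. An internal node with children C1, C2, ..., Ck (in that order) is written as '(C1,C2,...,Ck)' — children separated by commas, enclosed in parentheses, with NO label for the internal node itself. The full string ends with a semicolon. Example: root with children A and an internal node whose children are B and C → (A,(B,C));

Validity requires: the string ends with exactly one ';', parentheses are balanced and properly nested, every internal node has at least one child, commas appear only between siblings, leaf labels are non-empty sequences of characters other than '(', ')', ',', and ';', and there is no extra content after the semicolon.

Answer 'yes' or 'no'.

Answer: no

Derivation:
Input: ((W,H,Y,T),,M,B,D);
Paren balance: 2 '(' vs 2 ')' OK
Ends with single ';': True
Full parse: FAILS (empty leaf label at pos 11)
Valid: False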